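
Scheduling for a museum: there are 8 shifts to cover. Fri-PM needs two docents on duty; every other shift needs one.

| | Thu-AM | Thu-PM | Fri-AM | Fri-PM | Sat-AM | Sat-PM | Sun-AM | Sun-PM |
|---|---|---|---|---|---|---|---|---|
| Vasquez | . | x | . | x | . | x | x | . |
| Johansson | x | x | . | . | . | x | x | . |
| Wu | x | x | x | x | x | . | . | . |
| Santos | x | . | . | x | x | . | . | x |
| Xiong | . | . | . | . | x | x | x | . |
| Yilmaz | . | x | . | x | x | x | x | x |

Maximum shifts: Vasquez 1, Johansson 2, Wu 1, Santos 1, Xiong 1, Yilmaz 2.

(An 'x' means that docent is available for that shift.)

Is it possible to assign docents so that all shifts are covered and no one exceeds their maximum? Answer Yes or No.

No

Total capacity is 1+2+1+1+1+2 = 8 but 9 worker-slots are needed — infeasible.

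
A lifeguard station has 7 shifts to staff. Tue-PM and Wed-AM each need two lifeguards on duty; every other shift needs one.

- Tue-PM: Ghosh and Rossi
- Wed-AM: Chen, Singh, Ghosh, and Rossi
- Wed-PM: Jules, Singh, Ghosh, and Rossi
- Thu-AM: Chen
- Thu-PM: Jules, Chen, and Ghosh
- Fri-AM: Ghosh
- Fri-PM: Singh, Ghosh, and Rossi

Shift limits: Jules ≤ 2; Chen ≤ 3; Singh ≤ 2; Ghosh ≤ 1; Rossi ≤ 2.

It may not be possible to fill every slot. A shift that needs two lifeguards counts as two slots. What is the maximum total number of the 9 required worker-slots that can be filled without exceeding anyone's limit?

Total capacity across all lifeguards is 2+3+2+1+2 = 10, and 9 slots are needed, so at most 9 can be filled.
Shifts {Tue-PM, Fri-AM} need 3 slots but only Ghosh and Rossi are available for them, supplying at most 2 — so at least 1 slot must go unfilled.
An assignment achieving 8: Tue-PM→Rossi, Wed-AM→Chen+Singh, Wed-PM→Jules, Thu-AM→Chen, Thu-PM→Jules, Fri-AM→Ghosh, Fri-PM→Singh.
Loads: Jules 2/2, Chen 2/3, Singh 2/2, Ghosh 1/1, Rossi 1/2.

8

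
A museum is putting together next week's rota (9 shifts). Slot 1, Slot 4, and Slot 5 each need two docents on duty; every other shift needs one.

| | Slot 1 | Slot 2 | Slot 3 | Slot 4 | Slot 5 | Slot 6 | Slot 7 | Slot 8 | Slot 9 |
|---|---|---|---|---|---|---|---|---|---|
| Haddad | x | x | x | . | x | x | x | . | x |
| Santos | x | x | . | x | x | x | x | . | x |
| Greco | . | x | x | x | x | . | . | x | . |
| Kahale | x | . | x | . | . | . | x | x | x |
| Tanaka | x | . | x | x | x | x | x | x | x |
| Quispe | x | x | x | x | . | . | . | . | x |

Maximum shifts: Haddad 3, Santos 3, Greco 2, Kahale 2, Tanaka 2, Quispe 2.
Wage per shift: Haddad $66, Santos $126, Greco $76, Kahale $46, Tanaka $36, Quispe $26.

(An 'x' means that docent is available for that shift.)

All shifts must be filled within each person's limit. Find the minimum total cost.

Picking the cheapest available docent for each shift independently would cost $412, but that ignores the shift limits.
An optimal schedule: Slot 1→Kahale+Haddad, Slot 2→Quispe, Slot 3→Quispe, Slot 4→Greco+Santos, Slot 5→Haddad+Greco, Slot 6→Tanaka, Slot 7→Kahale, Slot 8→Tanaka, Slot 9→Haddad.
Total: 46 + 66 + 26 + 26 + 76 + 126 + 66 + 76 + 36 + 46 + 36 + 66 = $692.

$692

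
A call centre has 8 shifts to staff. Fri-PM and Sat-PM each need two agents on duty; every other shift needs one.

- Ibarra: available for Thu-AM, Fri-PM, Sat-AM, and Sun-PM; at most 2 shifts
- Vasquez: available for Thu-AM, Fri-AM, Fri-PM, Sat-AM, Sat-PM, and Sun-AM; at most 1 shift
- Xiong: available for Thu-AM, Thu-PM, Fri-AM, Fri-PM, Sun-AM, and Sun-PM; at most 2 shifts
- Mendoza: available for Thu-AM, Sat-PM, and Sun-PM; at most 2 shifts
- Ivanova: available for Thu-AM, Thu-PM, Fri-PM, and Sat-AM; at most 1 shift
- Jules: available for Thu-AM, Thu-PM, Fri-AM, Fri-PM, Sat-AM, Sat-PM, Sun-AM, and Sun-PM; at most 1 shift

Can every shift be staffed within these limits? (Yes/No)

No

Total capacity is 2+1+2+2+1+1 = 9 but 10 worker-slots are needed — infeasible.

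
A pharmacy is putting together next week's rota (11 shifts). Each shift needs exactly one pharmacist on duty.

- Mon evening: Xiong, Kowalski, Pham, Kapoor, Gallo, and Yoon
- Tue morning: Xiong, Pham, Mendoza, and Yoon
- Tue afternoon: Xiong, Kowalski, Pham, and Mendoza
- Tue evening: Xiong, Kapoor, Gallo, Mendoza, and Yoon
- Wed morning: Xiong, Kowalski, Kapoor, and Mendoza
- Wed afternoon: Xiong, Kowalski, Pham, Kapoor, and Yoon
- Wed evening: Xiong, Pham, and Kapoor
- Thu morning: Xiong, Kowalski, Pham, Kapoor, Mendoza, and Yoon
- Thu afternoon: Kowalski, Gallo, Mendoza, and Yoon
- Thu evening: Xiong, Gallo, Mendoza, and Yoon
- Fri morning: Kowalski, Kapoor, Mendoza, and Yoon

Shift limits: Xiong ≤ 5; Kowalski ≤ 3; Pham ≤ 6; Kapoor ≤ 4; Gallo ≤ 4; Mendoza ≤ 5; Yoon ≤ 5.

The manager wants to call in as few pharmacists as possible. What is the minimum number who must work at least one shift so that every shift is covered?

2

11 slots to fill and no one can take more than 6, so at least ⌈11/6⌉ = 2 pharmacists are needed.
Pham and Mendoza alone can cover everything: Mon evening→Pham, Tue morning→Pham, Tue afternoon→Pham, Tue evening→Mendoza, Wed morning→Mendoza, Wed afternoon→Pham, Wed evening→Pham, Thu morning→Pham, Thu afternoon→Mendoza, Thu evening→Mendoza, Fri morning→Mendoza.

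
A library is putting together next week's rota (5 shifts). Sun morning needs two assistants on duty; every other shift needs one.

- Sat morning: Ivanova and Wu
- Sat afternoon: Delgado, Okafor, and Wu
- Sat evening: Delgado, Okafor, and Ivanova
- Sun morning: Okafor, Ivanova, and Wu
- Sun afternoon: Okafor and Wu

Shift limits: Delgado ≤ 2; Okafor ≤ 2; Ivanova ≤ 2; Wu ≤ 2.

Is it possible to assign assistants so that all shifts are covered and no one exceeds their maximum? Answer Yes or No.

One valid schedule: Sat morning→Ivanova, Sat afternoon→Delgado, Sat evening→Delgado, Sun morning→Okafor+Ivanova, Sun afternoon→Okafor.
Loads: Delgado 2/2, Okafor 2/2, Ivanova 2/2, Wu 0/2 — all within limits.

Yes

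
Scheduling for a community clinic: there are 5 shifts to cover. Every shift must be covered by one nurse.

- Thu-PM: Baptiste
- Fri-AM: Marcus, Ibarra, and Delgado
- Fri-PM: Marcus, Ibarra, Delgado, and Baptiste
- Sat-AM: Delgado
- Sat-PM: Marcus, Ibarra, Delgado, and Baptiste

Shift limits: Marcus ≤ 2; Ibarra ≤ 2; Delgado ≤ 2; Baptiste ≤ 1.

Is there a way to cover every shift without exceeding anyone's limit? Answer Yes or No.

Thu-PM can only be covered by Baptiste, so that assignment is forced.
Sat-AM can only be covered by Delgado, so that assignment is forced.
One valid schedule: Thu-PM→Baptiste, Fri-AM→Marcus, Fri-PM→Marcus, Sat-AM→Delgado, Sat-PM→Ibarra.
Loads: Marcus 2/2, Ibarra 1/2, Delgado 1/2, Baptiste 1/1 — all within limits.

Yes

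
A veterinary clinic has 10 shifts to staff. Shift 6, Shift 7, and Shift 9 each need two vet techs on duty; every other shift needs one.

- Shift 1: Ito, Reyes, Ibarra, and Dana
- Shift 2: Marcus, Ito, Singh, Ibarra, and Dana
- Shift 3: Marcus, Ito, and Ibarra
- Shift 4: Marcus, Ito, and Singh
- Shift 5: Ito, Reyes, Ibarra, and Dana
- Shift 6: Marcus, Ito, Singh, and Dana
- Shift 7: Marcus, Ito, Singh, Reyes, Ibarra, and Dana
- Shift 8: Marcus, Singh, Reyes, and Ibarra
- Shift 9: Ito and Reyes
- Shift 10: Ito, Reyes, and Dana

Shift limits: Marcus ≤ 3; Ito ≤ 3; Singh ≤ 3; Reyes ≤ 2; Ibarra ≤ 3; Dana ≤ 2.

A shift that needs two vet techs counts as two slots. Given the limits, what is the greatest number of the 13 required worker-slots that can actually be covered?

Total capacity across all vet techs is 3+3+3+2+3+2 = 16, and 13 slots are needed, so at most 13 can be filled.
An assignment achieving 13: Shift 1→Ito, Shift 2→Singh, Shift 3→Marcus, Shift 4→Marcus, Shift 5→Reyes, Shift 6→Marcus+Singh, Shift 7→Ibarra+Dana, Shift 8→Singh, Shift 9→Ito+Reyes, Shift 10→Ito.
Loads: Marcus 3/3, Ito 3/3, Singh 3/3, Reyes 2/2, Ibarra 1/3, Dana 1/2.

13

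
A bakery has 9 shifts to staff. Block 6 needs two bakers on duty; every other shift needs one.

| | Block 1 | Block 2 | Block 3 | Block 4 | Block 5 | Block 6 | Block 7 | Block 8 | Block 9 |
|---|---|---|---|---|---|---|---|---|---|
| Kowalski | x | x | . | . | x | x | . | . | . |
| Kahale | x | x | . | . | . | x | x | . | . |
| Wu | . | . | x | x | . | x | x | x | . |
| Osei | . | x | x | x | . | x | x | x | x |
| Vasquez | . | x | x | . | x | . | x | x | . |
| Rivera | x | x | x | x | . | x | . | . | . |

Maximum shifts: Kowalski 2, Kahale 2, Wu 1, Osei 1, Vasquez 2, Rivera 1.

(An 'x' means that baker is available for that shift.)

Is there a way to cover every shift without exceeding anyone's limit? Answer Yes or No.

Total capacity is 2+2+1+1+2+1 = 9 but 10 worker-slots are needed — infeasible.

No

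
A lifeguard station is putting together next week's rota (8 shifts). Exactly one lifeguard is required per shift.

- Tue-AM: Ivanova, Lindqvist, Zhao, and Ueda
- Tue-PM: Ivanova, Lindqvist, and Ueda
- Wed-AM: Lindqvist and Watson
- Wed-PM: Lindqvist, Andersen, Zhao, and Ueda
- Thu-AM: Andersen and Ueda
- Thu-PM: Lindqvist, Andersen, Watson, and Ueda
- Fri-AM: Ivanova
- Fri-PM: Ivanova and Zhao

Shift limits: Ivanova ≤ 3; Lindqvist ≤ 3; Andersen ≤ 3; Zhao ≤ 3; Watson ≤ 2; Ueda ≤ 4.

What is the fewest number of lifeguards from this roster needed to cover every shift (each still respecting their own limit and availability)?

8 slots to fill and no one can take more than 4, so at least ⌈8/4⌉ = 2 lifeguards are needed.
Any 2 lifeguards together have capacity at most 4+3 = 7 < 8 slots, so 2 can never suffice.
Ivanova, Lindqvist, and Andersen alone can cover everything: Tue-AM→Ivanova, Tue-PM→Lindqvist, Wed-AM→Lindqvist, Wed-PM→Lindqvist, Thu-AM→Andersen, Thu-PM→Andersen, Fri-AM→Ivanova, Fri-PM→Ivanova.

3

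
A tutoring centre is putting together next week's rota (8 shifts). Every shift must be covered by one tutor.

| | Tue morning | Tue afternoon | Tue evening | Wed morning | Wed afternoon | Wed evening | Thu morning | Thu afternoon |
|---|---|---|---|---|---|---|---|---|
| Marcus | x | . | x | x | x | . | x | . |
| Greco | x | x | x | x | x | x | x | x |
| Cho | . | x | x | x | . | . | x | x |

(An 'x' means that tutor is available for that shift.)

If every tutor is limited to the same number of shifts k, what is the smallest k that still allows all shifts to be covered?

With 3 tutors and 8 worker-slots to fill, someone must work at least ⌈8/3⌉ = 3 shifts, so k ≥ 3.
k = 3 works: Tue morning→Marcus, Tue afternoon→Greco, Tue evening→Marcus, Wed morning→Cho, Wed afternoon→Marcus, Wed evening→Greco, Thu morning→Cho, Thu afternoon→Greco.
Loads: Marcus 3, Greco 3, Cho 2 — all ≤ 3.

3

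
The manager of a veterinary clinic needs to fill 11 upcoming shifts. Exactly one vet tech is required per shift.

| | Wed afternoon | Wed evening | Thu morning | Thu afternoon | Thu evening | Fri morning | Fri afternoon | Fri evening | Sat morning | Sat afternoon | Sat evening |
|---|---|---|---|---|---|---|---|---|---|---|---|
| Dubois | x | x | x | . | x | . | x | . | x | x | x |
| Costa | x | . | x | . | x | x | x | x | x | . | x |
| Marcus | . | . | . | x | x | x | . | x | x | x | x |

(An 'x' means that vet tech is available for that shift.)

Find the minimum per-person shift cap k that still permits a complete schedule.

4

With 3 vet techs and 11 worker-slots to fill, someone must work at least ⌈11/3⌉ = 4 shifts, so k ≥ 4.
k = 4 works: Wed afternoon→Dubois, Wed evening→Dubois, Thu morning→Dubois, Thu afternoon→Marcus, Thu evening→Costa, Fri morning→Costa, Fri afternoon→Dubois, Fri evening→Costa, Sat morning→Costa, Sat afternoon→Marcus, Sat evening→Marcus.
Loads: Dubois 4, Costa 4, Marcus 3 — all ≤ 4.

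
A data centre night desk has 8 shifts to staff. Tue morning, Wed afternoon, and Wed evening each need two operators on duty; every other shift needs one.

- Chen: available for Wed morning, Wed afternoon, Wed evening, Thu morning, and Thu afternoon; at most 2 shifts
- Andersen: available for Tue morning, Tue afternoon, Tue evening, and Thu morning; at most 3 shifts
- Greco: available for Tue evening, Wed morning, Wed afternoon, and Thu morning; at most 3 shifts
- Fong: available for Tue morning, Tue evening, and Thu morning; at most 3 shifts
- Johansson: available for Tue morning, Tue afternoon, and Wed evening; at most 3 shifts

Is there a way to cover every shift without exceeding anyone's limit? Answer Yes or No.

Total capacity is 14 and 11 slots are needed, so capacity alone doesn't rule it out.
Shifts {Wed afternoon, Wed evening, Thu afternoon} need 5 worker-slots in total, but the operators available for any of those shifts (Chen, Greco, and Johansson) can supply at most 4 among them. So no valid schedule exists.

No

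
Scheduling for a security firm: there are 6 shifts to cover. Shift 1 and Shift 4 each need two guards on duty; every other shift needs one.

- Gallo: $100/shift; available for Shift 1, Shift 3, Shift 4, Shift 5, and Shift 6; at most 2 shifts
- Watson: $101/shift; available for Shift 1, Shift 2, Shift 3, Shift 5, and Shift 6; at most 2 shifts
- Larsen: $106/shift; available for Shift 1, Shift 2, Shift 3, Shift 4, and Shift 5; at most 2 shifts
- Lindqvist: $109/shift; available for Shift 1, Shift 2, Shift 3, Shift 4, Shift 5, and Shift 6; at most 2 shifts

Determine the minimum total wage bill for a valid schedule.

Picking the cheapest available guard for each shift independently would cost $808, but that ignores the shift limits.
An optimal schedule: Shift 1→Larsen+Lindqvist, Shift 2→Watson, Shift 3→Watson, Shift 4→Gallo+Larsen, Shift 5→Lindqvist, Shift 6→Gallo.
Total: 106 + 109 + 101 + 101 + 100 + 106 + 109 + 100 = $832.

$832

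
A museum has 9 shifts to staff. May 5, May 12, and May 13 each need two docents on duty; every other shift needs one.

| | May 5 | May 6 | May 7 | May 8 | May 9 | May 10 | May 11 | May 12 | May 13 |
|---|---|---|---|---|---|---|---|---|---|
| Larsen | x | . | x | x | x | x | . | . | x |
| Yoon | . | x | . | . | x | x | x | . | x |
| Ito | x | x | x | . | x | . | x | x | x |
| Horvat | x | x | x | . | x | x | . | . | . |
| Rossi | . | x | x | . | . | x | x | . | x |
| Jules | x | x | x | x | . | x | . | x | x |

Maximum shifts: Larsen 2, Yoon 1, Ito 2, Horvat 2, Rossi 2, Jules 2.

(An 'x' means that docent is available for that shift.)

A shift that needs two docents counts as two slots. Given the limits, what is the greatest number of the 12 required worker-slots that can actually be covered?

11

Total capacity across all docents is 2+1+2+2+2+2 = 11, and 12 slots are needed, so at most 11 can be filled.
An assignment achieving 11: May 5→Larsen+Ito, May 6→Horvat, May 7→Rossi, May 8→Larsen, May 9→Horvat, May 10→Rossi, May 11→Yoon, May 12→Ito+Jules, May 13→Jules.
Loads: Larsen 2/2, Yoon 1/1, Ito 2/2, Horvat 2/2, Rossi 2/2, Jules 2/2.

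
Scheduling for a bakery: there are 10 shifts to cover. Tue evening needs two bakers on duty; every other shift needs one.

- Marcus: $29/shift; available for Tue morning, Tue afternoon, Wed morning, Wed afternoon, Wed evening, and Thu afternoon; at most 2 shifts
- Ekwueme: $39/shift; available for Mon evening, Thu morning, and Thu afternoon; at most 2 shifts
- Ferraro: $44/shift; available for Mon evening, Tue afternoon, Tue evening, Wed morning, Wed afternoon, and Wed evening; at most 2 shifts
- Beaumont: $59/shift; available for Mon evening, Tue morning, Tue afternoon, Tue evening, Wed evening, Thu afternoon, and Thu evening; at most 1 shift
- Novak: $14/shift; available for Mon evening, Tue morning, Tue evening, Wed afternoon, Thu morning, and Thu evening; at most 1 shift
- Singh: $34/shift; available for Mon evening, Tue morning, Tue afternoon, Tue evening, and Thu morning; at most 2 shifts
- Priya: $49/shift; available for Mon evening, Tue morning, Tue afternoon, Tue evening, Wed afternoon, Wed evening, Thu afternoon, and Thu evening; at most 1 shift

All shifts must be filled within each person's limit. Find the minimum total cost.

$414

Picking the cheapest available baker for each shift independently would cost $234, but that ignores the shift limits.
An optimal schedule: Mon evening→Singh, Tue morning→Novak, Tue afternoon→Ferraro, Tue evening→Singh+Priya, Wed morning→Marcus, Wed afternoon→Marcus, Wed evening→Ferraro, Thu morning→Ekwueme, Thu afternoon→Ekwueme, Thu evening→Beaumont.
Total: 34 + 14 + 44 + 34 + 49 + 29 + 29 + 44 + 39 + 39 + 59 = $414.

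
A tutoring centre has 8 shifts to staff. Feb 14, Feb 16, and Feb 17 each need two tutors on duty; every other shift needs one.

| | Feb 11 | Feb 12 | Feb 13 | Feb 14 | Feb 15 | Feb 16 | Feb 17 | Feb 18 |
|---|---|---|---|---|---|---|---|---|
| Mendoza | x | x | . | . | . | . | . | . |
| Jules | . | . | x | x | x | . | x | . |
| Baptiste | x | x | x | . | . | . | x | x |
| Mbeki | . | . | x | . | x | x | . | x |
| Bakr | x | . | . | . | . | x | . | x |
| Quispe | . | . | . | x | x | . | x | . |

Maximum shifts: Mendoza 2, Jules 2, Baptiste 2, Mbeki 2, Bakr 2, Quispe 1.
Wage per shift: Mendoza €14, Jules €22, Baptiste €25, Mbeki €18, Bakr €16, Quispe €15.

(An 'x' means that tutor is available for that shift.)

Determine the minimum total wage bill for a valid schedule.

Feb 14 can only be covered by Jules and Quispe, so that assignment is forced.
Feb 16 can only be covered by Mbeki and Bakr, so that assignment is forced.
Picking the cheapest available tutor for each shift independently would cost €185, but that ignores the shift limits.
An optimal schedule: Feb 11→Mendoza, Feb 12→Mendoza, Feb 13→Baptiste, Feb 14→Jules+Quispe, Feb 15→Mbeki, Feb 16→Mbeki+Bakr, Feb 17→Jules+Baptiste, Feb 18→Bakr.
Total: 14 + 14 + 25 + 22 + 15 + 18 + 18 + 16 + 22 + 25 + 16 = €205.

€205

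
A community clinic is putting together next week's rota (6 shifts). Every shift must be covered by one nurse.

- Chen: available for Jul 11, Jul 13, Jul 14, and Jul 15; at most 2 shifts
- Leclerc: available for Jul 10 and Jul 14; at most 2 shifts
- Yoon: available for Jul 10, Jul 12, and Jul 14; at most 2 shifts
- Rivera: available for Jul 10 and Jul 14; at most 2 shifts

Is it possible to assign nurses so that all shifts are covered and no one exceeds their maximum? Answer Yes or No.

Total capacity is 8 and 6 slots are needed, so capacity alone doesn't rule it out.
Shifts {Jul 11, Jul 13, Jul 15} need 3 worker-slots in total, but the nurses available for any of those shifts (Chen) can supply at most 2 among them. So no valid schedule exists.

No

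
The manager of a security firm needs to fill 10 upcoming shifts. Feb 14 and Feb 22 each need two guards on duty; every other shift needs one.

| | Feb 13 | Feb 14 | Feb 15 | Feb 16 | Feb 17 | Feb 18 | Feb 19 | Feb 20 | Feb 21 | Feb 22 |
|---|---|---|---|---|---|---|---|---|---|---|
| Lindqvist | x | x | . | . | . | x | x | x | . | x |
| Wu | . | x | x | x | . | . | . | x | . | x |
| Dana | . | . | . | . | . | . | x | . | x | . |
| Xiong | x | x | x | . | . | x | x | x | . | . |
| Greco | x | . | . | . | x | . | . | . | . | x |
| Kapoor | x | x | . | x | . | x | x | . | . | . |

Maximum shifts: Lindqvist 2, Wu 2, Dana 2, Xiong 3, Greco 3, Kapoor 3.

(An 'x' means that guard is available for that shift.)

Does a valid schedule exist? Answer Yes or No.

Yes

Feb 17 can only be covered by Greco, so that assignment is forced.
Feb 21 can only be covered by Dana, so that assignment is forced.
One valid schedule: Feb 13→Xiong, Feb 14→Xiong+Kapoor, Feb 15→Wu, Feb 16→Wu, Feb 17→Greco, Feb 18→Lindqvist, Feb 19→Dana, Feb 20→Xiong, Feb 21→Dana, Feb 22→Lindqvist+Greco.
Loads: Lindqvist 2/2, Wu 2/2, Dana 2/2, Xiong 3/3, Greco 2/3, Kapoor 1/3 — all within limits.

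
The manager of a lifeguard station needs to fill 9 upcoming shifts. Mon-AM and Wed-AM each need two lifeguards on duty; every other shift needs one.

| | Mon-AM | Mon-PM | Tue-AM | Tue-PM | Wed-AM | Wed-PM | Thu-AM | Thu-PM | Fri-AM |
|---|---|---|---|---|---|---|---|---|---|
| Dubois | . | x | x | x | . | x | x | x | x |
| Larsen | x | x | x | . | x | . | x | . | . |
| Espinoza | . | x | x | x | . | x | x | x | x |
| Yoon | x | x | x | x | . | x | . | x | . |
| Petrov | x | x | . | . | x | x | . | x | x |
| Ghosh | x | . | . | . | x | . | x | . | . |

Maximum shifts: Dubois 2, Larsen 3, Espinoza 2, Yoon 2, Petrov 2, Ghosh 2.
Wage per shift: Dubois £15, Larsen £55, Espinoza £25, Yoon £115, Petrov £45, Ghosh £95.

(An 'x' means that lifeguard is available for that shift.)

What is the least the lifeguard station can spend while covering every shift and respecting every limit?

Picking the cheapest available lifeguard for each shift independently would cost £305, but that ignores the shift limits.
An optimal schedule: Mon-AM→Larsen+Ghosh, Mon-PM→Larsen, Tue-AM→Espinoza, Tue-PM→Dubois, Wed-AM→Petrov+Larsen, Wed-PM→Espinoza, Thu-AM→Ghosh, Thu-PM→Petrov, Fri-AM→Dubois.
Total: 55 + 95 + 55 + 25 + 15 + 45 + 55 + 25 + 95 + 45 + 15 = £525.

£525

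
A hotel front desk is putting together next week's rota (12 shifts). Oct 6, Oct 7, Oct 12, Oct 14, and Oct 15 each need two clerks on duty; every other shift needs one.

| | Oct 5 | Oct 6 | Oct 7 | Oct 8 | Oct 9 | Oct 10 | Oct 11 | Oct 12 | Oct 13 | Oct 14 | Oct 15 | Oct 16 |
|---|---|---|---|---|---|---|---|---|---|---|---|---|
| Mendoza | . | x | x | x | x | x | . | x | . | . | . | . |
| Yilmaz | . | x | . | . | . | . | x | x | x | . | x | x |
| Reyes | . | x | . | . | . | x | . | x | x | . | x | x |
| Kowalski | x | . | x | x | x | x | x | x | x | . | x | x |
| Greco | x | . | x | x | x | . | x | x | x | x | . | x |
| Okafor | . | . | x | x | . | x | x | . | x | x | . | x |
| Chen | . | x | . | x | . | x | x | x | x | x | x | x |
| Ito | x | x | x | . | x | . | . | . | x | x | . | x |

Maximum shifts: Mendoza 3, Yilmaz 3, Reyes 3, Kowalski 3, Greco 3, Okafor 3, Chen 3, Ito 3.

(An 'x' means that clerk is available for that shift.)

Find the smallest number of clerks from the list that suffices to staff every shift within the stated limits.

6

17 slots to fill and no one can take more than 3, so at least ⌈17/3⌉ = 6 clerks are needed.
Mendoza, Yilmaz, Reyes, Kowalski, Greco, and Okafor alone can cover everything: Oct 5→Kowalski, Oct 6→Mendoza+Yilmaz, Oct 7→Greco+Okafor, Oct 8→Mendoza, Oct 9→Mendoza, Oct 10→Reyes, Oct 11→Yilmaz, Oct 12→Kowalski+Greco, Oct 13→Reyes, Oct 14→Greco+Okafor, Oct 15→Yilmaz+Reyes, Oct 16→Kowalski.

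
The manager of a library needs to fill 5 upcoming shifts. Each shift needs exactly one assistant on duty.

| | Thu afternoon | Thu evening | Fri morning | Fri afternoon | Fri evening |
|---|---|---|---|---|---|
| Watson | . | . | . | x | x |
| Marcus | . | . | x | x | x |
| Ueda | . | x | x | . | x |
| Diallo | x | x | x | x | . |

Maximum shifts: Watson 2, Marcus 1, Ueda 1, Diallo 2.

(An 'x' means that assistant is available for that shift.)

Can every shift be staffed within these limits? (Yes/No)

Thu afternoon can only be covered by Diallo, so that assignment is forced.
One valid schedule: Thu afternoon→Diallo, Thu evening→Ueda, Fri morning→Marcus, Fri afternoon→Watson, Fri evening→Watson.
Loads: Watson 2/2, Marcus 1/1, Ueda 1/1, Diallo 1/2 — all within limits.

Yes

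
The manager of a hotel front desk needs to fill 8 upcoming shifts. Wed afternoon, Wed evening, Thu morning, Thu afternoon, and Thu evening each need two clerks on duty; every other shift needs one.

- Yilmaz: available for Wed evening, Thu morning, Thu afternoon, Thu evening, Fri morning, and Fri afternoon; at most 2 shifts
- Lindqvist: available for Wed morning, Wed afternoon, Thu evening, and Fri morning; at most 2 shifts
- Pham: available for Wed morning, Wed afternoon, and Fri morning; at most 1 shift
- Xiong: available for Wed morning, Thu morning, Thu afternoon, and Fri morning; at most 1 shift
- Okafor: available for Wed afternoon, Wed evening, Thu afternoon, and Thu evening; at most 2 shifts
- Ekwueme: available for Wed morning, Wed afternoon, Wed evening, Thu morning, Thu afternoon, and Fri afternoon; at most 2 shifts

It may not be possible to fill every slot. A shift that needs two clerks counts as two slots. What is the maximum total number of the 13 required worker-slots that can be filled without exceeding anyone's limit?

10

Total capacity across all clerks is 2+2+1+1+2+2 = 10, and 13 slots are needed, so at most 10 can be filled.
An assignment achieving 10: Wed morning→Lindqvist, Wed afternoon→Pham+Ekwueme, Wed evening→Yilmaz+Okafor, Thu morning→Xiong+Ekwueme, Thu evening→Lindqvist+Okafor, Fri afternoon→Yilmaz.
Loads: Yilmaz 2/2, Lindqvist 2/2, Pham 1/1, Xiong 1/1, Okafor 2/2, Ekwueme 2/2.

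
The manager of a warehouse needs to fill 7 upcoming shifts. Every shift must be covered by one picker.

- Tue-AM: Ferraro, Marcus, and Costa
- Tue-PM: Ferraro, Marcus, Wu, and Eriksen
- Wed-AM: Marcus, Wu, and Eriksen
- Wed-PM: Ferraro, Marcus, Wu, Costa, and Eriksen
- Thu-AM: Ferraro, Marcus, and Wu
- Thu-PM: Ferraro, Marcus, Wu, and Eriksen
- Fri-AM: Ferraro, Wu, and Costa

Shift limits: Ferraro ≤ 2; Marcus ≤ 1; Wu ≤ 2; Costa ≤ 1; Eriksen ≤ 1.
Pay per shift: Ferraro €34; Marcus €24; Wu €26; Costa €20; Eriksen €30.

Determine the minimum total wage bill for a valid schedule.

Picking the cheapest available picker for each shift independently would cost €156, but that ignores the shift limits.
An optimal schedule: Tue-AM→Ferraro, Tue-PM→Wu, Wed-AM→Marcus, Wed-PM→Costa, Thu-AM→Ferraro, Thu-PM→Eriksen, Fri-AM→Wu.
Total: 34 + 26 + 24 + 20 + 34 + 30 + 26 = €194.

€194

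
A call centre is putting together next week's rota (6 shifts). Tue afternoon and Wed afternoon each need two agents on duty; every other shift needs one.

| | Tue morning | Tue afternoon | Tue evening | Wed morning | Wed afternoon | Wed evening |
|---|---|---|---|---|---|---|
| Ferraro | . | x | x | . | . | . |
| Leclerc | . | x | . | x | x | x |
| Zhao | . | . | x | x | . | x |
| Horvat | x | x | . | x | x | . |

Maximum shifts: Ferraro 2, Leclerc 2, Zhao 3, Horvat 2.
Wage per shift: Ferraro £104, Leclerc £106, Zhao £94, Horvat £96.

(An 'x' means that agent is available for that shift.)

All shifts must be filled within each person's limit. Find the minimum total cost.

Tue morning can only be covered by Horvat, so that assignment is forced.
Wed afternoon can only be covered by Leclerc and Horvat, so that assignment is forced.
Picking the cheapest available agent for each shift independently would cost £780, but that ignores the shift limits.
An optimal schedule: Tue morning→Horvat, Tue afternoon→Ferraro+Leclerc, Tue evening→Zhao, Wed morning→Zhao, Wed afternoon→Horvat+Leclerc, Wed evening→Zhao.
Total: 96 + 104 + 106 + 94 + 94 + 96 + 106 + 94 = £790.

£790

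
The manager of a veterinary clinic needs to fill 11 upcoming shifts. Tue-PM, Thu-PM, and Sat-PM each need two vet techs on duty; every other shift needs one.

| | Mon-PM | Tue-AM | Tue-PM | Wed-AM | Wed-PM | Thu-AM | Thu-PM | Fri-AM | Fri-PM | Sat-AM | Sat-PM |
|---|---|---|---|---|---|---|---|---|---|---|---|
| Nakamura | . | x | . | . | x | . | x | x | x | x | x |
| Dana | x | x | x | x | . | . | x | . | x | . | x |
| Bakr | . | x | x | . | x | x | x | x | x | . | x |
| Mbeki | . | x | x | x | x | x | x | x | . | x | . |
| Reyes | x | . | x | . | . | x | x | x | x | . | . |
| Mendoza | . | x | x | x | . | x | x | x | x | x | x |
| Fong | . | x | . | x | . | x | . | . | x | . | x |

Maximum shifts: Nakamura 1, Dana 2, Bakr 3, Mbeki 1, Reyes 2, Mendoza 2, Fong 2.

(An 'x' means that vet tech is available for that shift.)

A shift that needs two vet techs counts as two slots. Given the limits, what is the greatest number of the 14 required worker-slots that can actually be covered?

13

Total capacity across all vet techs is 1+2+3+1+2+2+2 = 13, and 14 slots are needed, so at most 13 can be filled.
An assignment achieving 13: Mon-PM→Dana, Tue-AM→Mendoza, Tue-PM→Bakr+Reyes, Wed-AM→Dana, Wed-PM→Nakamura, Thu-AM→Bakr, Thu-PM→Reyes, Fri-AM→Bakr, Fri-PM→Fong, Sat-AM→Mbeki, Sat-PM→Mendoza+Fong.
Loads: Nakamura 1/1, Dana 2/2, Bakr 3/3, Mbeki 1/1, Reyes 2/2, Mendoza 2/2, Fong 2/2.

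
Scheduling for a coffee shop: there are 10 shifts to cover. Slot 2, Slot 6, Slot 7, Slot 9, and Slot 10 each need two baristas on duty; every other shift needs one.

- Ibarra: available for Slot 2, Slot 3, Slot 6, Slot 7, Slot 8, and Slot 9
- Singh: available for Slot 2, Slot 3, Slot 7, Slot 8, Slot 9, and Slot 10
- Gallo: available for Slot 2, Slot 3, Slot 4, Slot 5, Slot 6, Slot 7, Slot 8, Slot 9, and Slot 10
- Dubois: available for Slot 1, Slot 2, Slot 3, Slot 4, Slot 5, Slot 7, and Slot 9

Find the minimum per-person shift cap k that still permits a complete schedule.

With 4 baristas and 15 worker-slots to fill, someone must work at least ⌈15/4⌉ = 4 shifts, so k ≥ 4.
k = 4 works: Slot 1→Dubois, Slot 2→Ibarra+Singh, Slot 3→Ibarra, Slot 4→Gallo, Slot 5→Gallo, Slot 6→Ibarra+Gallo, Slot 7→Singh+Dubois, Slot 8→Ibarra, Slot 9→Singh+Dubois, Slot 10→Singh+Gallo.
Loads: Ibarra 4, Singh 4, Gallo 4, Dubois 3 — all ≤ 4.

4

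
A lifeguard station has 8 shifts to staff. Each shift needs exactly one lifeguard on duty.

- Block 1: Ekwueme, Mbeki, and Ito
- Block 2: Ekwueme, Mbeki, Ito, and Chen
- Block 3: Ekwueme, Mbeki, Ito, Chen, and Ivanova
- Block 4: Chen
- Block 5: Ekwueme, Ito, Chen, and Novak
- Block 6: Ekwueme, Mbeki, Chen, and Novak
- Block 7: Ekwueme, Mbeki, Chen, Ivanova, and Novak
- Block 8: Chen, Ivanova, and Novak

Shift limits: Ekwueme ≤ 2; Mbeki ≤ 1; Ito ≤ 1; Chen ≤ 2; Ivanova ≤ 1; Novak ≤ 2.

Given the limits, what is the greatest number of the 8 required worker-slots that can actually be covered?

Total capacity across all lifeguards is 2+1+1+2+1+2 = 9, and 8 slots are needed, so at most 8 can be filled.
An assignment achieving 8: Block 1→Ekwueme, Block 2→Ekwueme, Block 3→Ivanova, Block 4→Chen, Block 5→Ito, Block 6→Mbeki, Block 7→Novak, Block 8→Chen.
Loads: Ekwueme 2/2, Mbeki 1/1, Ito 1/1, Chen 2/2, Ivanova 1/1, Novak 1/2.

8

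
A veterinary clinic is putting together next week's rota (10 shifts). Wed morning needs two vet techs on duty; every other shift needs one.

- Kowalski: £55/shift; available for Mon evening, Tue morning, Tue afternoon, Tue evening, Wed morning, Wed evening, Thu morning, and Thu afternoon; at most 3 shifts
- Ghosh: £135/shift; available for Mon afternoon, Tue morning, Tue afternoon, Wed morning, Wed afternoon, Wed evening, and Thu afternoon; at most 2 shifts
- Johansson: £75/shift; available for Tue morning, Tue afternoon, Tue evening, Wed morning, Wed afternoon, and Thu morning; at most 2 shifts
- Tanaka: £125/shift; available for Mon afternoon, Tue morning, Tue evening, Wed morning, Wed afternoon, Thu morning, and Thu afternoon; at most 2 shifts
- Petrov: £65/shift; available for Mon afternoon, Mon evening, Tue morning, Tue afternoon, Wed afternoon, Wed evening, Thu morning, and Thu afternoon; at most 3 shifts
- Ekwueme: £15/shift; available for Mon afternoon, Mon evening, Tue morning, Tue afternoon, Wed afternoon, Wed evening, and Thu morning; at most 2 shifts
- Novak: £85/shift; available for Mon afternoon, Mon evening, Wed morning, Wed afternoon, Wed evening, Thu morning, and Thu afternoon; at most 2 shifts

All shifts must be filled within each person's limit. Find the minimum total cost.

£625

Picking the cheapest available vet tech for each shift independently would cost £345, but that ignores the shift limits.
An optimal schedule: Mon afternoon→Ekwueme, Mon evening→Ekwueme, Tue morning→Petrov, Tue afternoon→Kowalski, Tue evening→Kowalski, Wed morning→Johansson+Novak, Wed afternoon→Petrov, Wed evening→Kowalski, Thu morning→Johansson, Thu afternoon→Petrov.
Total: 15 + 15 + 65 + 55 + 55 + 75 + 85 + 65 + 55 + 75 + 65 = £625.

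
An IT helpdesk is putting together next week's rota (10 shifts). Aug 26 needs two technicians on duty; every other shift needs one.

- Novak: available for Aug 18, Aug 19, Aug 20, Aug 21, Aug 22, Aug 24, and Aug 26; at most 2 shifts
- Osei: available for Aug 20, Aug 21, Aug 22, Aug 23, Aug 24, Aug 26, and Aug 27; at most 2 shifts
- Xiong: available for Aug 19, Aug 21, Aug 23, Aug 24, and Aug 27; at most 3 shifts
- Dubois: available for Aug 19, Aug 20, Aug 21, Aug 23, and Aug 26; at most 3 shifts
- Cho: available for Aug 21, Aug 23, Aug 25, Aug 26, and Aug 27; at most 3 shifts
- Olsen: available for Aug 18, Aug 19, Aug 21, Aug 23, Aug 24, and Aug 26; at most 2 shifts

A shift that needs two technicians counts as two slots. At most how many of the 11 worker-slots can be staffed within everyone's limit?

11

Total capacity across all technicians is 2+2+3+3+3+2 = 15, and 11 slots are needed, so at most 11 can be filled.
An assignment achieving 11: Aug 18→Novak, Aug 19→Xiong, Aug 20→Osei, Aug 21→Dubois, Aug 22→Novak, Aug 23→Xiong, Aug 24→Xiong, Aug 25→Cho, Aug 26→Dubois+Cho, Aug 27→Osei.
Loads: Novak 2/2, Osei 2/2, Xiong 3/3, Dubois 2/3, Cho 2/3, Olsen 0/2.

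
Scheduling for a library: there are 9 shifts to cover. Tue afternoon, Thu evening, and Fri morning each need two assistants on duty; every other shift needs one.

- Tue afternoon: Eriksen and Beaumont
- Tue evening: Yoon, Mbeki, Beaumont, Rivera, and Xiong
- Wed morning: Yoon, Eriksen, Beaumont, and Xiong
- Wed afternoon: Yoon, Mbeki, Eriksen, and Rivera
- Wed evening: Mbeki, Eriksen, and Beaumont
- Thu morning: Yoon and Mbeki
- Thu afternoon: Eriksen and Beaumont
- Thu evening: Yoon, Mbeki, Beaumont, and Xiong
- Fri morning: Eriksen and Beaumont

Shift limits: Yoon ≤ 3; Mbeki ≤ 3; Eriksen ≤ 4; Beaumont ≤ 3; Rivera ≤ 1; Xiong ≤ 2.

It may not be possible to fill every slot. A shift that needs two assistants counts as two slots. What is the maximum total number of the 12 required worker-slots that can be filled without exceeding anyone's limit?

Total capacity across all assistants is 3+3+4+3+1+2 = 16, and 12 slots are needed, so at most 12 can be filled.
An assignment achieving 12: Tue afternoon→Eriksen+Beaumont, Tue evening→Mbeki, Wed morning→Yoon, Wed afternoon→Yoon, Wed evening→Mbeki, Thu morning→Yoon, Thu afternoon→Eriksen, Thu evening→Mbeki+Beaumont, Fri morning→Eriksen+Beaumont.
Loads: Yoon 3/3, Mbeki 3/3, Eriksen 3/4, Beaumont 3/3, Rivera 0/1, Xiong 0/2.

12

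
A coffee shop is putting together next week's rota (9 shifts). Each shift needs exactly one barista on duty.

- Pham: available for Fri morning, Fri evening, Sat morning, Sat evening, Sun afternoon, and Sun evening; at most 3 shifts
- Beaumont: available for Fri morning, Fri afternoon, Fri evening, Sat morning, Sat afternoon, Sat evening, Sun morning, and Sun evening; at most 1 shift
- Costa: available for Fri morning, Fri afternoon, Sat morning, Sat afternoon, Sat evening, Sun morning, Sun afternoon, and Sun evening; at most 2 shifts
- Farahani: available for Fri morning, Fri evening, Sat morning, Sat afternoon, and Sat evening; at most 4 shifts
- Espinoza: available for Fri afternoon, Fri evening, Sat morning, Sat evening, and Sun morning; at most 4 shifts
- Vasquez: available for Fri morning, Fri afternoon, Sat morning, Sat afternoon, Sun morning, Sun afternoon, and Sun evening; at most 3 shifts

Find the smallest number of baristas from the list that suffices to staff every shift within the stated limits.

3

9 slots to fill and no one can take more than 4, so at least ⌈9/4⌉ = 3 baristas are needed.
Pham, Costa, and Farahani alone can cover everything: Fri morning→Farahani, Fri afternoon→Costa, Fri evening→Pham, Sat morning→Farahani, Sat afternoon→Farahani, Sat evening→Farahani, Sun morning→Costa, Sun afternoon→Pham, Sun evening→Pham.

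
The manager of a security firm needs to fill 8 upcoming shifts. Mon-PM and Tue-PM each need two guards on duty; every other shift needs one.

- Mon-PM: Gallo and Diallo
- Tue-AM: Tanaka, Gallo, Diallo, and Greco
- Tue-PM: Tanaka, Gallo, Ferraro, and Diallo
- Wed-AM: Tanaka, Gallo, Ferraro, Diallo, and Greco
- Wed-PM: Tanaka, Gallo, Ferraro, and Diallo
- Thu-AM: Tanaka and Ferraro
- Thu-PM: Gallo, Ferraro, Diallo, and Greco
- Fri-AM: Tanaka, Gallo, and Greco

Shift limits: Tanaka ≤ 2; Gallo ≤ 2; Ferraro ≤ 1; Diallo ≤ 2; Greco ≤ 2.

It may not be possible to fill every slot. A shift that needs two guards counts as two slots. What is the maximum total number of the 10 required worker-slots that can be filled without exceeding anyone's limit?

Total capacity across all guards is 2+2+1+2+2 = 9, and 10 slots are needed, so at most 9 can be filled.
An assignment achieving 9: Mon-PM→Gallo+Diallo, Tue-AM→Gallo, Tue-PM→Ferraro+Diallo, Wed-AM→Greco, Thu-AM→Tanaka, Thu-PM→Greco, Fri-AM→Tanaka.
Loads: Tanaka 2/2, Gallo 2/2, Ferraro 1/1, Diallo 2/2, Greco 2/2.

9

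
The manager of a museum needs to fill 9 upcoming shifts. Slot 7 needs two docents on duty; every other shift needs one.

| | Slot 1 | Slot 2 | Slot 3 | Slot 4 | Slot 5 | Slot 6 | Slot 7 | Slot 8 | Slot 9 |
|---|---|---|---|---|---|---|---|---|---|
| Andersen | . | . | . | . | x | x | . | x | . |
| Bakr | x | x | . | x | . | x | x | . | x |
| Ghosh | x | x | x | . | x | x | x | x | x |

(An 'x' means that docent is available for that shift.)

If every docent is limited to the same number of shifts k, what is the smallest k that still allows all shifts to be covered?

With 3 docents and 10 worker-slots to fill, someone must work at least ⌈10/3⌉ = 4 shifts, so k ≥ 4.
k = 4 works: Slot 1→Bakr, Slot 2→Bakr, Slot 3→Ghosh, Slot 4→Bakr, Slot 5→Andersen, Slot 6→Andersen, Slot 7→Bakr+Ghosh, Slot 8→Andersen, Slot 9→Ghosh.
Loads: Andersen 3, Bakr 4, Ghosh 3 — all ≤ 4.

4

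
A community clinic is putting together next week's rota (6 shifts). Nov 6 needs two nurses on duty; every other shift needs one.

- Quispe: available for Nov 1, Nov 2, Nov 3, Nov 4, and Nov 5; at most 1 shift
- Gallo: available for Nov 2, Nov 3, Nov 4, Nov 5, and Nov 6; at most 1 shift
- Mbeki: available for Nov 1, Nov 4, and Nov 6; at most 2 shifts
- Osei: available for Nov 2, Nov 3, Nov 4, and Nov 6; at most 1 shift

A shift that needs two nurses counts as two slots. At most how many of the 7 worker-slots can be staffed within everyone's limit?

5

Total capacity across all nurses is 1+1+2+1 = 5, and 7 slots are needed, so at most 5 can be filled.
An assignment achieving 5: Nov 1→Quispe, Nov 2→Osei, Nov 4→Mbeki, Nov 5→Gallo, Nov 6→Mbeki.
Loads: Quispe 1/1, Gallo 1/1, Mbeki 2/2, Osei 1/1.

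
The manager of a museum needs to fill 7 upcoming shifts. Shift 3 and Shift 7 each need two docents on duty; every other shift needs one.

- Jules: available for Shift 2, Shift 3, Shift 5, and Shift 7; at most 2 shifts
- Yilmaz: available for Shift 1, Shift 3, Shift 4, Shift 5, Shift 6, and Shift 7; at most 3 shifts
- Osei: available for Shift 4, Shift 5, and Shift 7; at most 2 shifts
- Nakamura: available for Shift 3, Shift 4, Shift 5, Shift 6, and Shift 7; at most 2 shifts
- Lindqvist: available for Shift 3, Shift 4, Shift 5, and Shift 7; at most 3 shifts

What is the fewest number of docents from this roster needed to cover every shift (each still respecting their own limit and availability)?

9 slots to fill and no one can take more than 3, so at least ⌈9/3⌉ = 3 docents are needed.
Any 3 docents together have capacity at most 3+3+2 = 8 < 9 slots, so 3 can never suffice.
Jules, Yilmaz, Osei, and Nakamura alone can cover everything: Shift 1→Yilmaz, Shift 2→Jules, Shift 3→Jules+Yilmaz, Shift 4→Osei, Shift 5→Nakamura, Shift 6→Yilmaz, Shift 7→Osei+Nakamura.

4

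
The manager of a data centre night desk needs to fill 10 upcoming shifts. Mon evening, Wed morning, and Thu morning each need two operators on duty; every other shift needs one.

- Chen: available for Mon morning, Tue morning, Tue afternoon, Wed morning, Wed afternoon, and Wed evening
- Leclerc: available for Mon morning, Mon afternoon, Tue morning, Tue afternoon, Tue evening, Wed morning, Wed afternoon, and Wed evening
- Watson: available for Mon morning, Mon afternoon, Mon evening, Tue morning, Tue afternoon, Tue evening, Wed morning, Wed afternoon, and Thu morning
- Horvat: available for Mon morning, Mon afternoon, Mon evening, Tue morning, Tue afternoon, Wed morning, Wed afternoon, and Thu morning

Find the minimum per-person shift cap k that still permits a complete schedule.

4

With 4 operators and 13 worker-slots to fill, someone must work at least ⌈13/4⌉ = 4 shifts, so k ≥ 4.
k = 4 works: Mon morning→Chen, Mon afternoon→Leclerc, Mon evening→Watson+Horvat, Tue morning→Chen, Tue afternoon→Chen, Tue evening→Leclerc, Wed morning→Leclerc+Watson, Wed afternoon→Leclerc, Wed evening→Chen, Thu morning→Watson+Horvat.
Loads: Chen 4, Leclerc 4, Watson 3, Horvat 2 — all ≤ 4.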